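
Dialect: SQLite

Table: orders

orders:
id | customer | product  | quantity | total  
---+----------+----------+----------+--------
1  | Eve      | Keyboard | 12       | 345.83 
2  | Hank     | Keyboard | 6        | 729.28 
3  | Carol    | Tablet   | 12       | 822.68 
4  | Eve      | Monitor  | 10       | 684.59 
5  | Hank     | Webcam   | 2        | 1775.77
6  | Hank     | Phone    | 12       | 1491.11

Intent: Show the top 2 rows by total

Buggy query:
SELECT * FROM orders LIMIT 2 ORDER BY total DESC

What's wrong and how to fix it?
Bug: LIMIT must come after ORDER BY

Fix: Swap the clauses: ORDER BY first, then LIMIT

Corrected query:
SELECT * FROM orders ORDER BY total DESC LIMIT 2

Result:
id | customer | product | quantity | total  
---+----------+---------+----------+--------
5  | Hank     | Webcam  | 2        | 1775.77
6  | Hank     | Phone   | 12       | 1491.11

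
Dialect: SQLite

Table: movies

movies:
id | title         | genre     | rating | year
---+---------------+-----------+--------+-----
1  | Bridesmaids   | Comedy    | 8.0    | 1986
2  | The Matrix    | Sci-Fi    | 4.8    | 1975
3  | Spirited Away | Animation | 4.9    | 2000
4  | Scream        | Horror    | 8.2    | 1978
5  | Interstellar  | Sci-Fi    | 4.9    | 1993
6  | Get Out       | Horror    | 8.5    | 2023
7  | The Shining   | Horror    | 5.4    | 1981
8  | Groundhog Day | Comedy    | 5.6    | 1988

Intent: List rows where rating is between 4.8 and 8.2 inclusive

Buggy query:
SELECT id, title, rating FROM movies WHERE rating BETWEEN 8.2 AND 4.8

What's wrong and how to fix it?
Bug: The bounds are reversed; BETWEEN a AND b requires a <= b to match anything

Fix: Write BETWEEN 4.8 AND 8.2

Corrected query:
SELECT id, title, rating FROM movies WHERE rating BETWEEN 4.8 AND 8.2

Result:
id | title         | rating
---+---------------+-------
1  | Bridesmaids   | 8     
2  | The Matrix    | 4.8   
3  | Spirited Away | 4.9   
4  | Scream        | 8.2   
5  | Interstellar  | 4.9   
7  | The Shining   | 5.4   
8  | Groundhog Day | 5.6   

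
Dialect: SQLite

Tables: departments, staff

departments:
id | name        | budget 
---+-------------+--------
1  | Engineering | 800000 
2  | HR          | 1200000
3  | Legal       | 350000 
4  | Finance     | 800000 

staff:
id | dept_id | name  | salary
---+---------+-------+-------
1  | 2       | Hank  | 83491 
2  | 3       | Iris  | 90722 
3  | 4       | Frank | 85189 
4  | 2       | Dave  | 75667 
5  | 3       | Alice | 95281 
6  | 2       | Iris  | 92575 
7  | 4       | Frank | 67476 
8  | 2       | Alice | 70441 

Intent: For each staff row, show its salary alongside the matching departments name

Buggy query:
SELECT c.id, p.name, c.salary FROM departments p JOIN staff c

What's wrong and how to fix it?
Bug: JOIN with no ON clause produces a cartesian product; every staff row pairs with every departments row

Fix: Specify the join condition linking the foreign key to the parent id

Corrected query:
SELECT c.id, p.name, c.salary FROM departments p JOIN staff c ON c.dept_id = p.id

Result:
id | name    | salary
---+---------+-------
1  | HR      | 83491 
2  | Legal   | 90722 
3  | Finance | 85189 
4  | HR      | 75667 
5  | Legal   | 95281 
6  | HR      | 92575 
7  | Finance | 67476 
8  | HR      | 70441 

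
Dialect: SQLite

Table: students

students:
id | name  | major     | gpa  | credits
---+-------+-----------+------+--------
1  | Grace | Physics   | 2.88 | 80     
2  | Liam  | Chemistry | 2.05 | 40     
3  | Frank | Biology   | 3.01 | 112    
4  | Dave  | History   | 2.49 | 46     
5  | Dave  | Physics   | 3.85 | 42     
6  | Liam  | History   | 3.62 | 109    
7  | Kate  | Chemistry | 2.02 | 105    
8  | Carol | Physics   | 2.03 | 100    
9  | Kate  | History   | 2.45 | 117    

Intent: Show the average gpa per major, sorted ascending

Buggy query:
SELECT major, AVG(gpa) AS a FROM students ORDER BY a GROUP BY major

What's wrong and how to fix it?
Bug: GROUP BY must precede ORDER BY

Fix: Move ORDER BY to the end, after GROUP BY

Corrected query:
SELECT major, AVG(gpa) AS a FROM students GROUP BY major ORDER BY a

Result:
major     | a       
----------+---------
Chemistry | 2.035   
History   | 2.853333
Physics   | 2.92    
Biology   | 3.01    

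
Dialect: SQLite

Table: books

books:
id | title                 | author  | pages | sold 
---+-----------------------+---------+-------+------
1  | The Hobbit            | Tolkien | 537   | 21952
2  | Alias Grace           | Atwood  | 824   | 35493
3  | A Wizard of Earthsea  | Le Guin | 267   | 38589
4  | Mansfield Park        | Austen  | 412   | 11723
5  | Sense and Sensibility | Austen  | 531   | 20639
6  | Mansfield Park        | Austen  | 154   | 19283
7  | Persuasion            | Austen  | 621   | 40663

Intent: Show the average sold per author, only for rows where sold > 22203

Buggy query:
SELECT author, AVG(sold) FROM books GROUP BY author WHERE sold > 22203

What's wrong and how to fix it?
Bug: Row-level WHERE must come before GROUP BY in the clause order

Fix: Place WHERE between FROM and GROUP BY

Corrected query:
SELECT author, AVG(sold) FROM books WHERE sold > 22203 GROUP BY author

Result:
author  | AVG(sold)
--------+----------
Atwood  | 35493    
Austen  | 40663    
Le Guin | 38589    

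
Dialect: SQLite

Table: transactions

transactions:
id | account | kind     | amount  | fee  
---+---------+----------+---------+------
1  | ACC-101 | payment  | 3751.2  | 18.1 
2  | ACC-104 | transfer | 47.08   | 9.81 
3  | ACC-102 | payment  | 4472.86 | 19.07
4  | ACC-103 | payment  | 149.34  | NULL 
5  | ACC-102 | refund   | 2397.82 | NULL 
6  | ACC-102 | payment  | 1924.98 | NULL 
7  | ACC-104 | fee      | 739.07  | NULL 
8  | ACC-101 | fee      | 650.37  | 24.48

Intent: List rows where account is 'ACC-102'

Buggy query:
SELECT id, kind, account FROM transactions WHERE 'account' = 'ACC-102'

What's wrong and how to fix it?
Bug: Single quotes denote string literals in SQL; the column name is being compared as a constant string

Fix: Remove the quotes around the column name (or use double quotes for an identifier)

Corrected query:
SELECT id, kind, account FROM transactions WHERE account = 'ACC-102'

Result:
id | kind    | account
---+---------+--------
3  | payment | ACC-102
5  | refund  | ACC-102
6  | payment | ACC-102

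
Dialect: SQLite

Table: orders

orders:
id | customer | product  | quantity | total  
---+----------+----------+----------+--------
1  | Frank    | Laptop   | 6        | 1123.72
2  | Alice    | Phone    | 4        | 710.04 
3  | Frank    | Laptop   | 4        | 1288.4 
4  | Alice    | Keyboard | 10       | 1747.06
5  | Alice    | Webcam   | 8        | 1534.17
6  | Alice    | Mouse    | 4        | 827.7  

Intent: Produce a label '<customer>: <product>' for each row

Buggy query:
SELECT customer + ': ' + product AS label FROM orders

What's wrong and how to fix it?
Bug: SQLite uses || for string concatenation; + coerces text to numbers (yielding 0)

Fix: Replace + with || to concatenate text

Corrected query:
SELECT customer || ': ' || product AS label FROM orders

Result:
label          
---------------
Frank: Laptop  
Alice: Phone   
Frank: Laptop  
Alice: Keyboard
Alice: Webcam  
Alice: Mouse   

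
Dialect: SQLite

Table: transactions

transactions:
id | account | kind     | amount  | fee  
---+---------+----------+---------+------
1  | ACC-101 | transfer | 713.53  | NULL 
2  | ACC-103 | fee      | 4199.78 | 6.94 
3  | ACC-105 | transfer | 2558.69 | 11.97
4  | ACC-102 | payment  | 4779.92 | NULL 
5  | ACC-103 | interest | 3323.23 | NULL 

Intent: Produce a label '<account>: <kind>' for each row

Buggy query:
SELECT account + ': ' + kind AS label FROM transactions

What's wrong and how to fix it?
Bug: '+' is numeric addition; on text columns SQLite converts them to 0 instead of concatenating

Fix: Replace + with || to concatenate text

Corrected query:
SELECT account || ': ' || kind AS label FROM transactions

Result:
label            
-----------------
ACC-101: transfer
ACC-103: fee     
ACC-105: transfer
ACC-102: payment 
ACC-103: interest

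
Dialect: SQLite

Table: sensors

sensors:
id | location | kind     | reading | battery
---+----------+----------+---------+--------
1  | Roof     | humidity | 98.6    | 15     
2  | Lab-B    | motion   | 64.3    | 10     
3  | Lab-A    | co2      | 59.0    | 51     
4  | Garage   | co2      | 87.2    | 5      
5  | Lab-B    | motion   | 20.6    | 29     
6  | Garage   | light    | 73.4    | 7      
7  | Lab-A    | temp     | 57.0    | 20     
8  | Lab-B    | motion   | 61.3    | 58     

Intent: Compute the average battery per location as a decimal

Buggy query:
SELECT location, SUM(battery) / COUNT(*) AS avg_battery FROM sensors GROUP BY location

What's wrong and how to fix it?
Bug: SUM(battery) and COUNT(*) are both integers; the division truncates the fractional part

Fix: Multiply by 1.0 (or CAST to REAL) to force floating-point division

Corrected query:
SELECT location, SUM(battery) * 1.0 / COUNT(*) AS avg_battery FROM sensors GROUP BY location

Result:
location | avg_battery
---------+------------
Garage   | 6          
Lab-A    | 35.5       
Lab-B    | 32.333333  
Roof     | 15         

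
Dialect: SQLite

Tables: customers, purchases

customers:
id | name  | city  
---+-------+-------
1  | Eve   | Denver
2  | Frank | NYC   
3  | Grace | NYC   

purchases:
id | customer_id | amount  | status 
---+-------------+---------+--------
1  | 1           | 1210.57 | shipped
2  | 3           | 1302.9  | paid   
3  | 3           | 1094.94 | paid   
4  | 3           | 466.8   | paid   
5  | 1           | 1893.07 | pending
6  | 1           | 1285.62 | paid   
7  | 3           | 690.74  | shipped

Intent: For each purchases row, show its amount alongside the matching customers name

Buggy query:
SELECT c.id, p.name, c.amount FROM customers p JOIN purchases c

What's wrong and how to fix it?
Bug: Missing join condition: each purchases row is matched to all customers rows instead of just its own

Fix: Specify the join condition linking the foreign key to the parent id

Corrected query:
SELECT c.id, p.name, c.amount FROM customers p JOIN purchases c ON c.customer_id = p.id

Result:
id | name  | amount 
---+-------+--------
1  | Eve   | 1210.57
2  | Grace | 1302.9 
3  | Grace | 1094.94
4  | Grace | 466.8  
5  | Eve   | 1893.07
6  | Eve   | 1285.62
7  | Grace | 690.74 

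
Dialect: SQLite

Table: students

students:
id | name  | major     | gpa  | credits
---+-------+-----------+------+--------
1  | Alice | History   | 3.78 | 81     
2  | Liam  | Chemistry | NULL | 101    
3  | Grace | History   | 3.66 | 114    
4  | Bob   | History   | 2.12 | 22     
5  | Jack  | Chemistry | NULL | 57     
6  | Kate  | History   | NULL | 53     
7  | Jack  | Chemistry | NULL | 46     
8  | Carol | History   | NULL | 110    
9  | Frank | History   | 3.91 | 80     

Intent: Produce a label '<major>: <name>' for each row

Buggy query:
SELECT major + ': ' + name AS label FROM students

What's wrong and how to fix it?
Bug: SQLite uses || for string concatenation; + coerces text to numbers (yielding 0)

Fix: Use the || operator for string concatenation

Corrected query:
SELECT major || ': ' || name AS label FROM students

Result:
label          
---------------
History: Alice 
Chemistry: Liam
History: Grace 
History: Bob   
Chemistry: Jack
History: Kate  
Chemistry: Jack
History: Carol 
History: Frank 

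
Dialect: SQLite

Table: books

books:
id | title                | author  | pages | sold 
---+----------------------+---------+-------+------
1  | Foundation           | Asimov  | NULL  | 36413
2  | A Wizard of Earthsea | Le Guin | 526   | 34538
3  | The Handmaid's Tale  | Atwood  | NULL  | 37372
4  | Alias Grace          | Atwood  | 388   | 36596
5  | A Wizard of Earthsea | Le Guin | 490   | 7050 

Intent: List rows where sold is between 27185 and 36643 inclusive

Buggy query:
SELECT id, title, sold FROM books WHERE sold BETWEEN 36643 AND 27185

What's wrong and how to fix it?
Bug: The bounds are reversed; BETWEEN a AND b requires a <= b to match anything

Fix: Swap the bounds so the smaller value comes first

Corrected query:
SELECT id, title, sold FROM books WHERE sold BETWEEN 27185 AND 36643

Result:
id | title                | sold 
---+----------------------+------
1  | Foundation           | 36413
2  | A Wizard of Earthsea | 34538
4  | Alias Grace          | 36596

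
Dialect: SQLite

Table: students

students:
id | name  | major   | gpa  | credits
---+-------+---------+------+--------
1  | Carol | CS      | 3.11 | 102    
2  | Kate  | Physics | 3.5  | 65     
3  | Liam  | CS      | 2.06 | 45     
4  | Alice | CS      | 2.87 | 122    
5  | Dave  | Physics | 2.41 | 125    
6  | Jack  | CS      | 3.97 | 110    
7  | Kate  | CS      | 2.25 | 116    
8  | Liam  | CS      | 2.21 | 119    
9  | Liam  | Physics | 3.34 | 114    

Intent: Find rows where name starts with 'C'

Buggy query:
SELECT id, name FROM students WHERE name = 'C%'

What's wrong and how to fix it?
Bug: Wildcards only work with LIKE; '=' treats '%' as a literal character

Fix: Use LIKE for wildcard pattern matching

Corrected query:
SELECT id, name FROM students WHERE name LIKE 'C%'

Result:
id | name 
---+------
1  | Carol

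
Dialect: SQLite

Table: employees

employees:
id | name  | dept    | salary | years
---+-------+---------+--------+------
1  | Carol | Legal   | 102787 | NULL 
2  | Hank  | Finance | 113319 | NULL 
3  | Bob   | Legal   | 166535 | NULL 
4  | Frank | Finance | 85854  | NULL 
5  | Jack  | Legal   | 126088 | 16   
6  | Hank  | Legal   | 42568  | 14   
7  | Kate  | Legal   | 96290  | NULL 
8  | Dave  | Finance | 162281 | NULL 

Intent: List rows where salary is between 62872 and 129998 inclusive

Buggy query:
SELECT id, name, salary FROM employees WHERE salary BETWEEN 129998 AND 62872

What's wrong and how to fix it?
Bug: The bounds are reversed; BETWEEN a AND b requires a <= b to match anything

Fix: Swap the bounds so the smaller value comes first

Corrected query:
SELECT id, name, salary FROM employees WHERE salary BETWEEN 62872 AND 129998

Result:
id | name  | salary
---+-------+-------
1  | Carol | 102787
2  | Hank  | 113319
4  | Frank | 85854 
5  | Jack  | 126088
7  | Kate  | 96290 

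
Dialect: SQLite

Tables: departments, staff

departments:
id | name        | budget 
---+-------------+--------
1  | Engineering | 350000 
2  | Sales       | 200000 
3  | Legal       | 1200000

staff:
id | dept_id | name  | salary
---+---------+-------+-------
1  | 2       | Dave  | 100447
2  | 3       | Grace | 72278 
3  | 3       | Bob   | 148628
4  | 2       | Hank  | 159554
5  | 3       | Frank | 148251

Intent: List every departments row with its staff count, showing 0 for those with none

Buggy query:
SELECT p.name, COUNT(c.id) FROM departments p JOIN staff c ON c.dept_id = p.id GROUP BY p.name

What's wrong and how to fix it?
Bug: INNER JOIN drops departments rows that have no matching staff rows

Fix: Use LEFT JOIN so parents without children still appear (COUNT(c.id) gives 0)

Corrected query:
SELECT p.name, COUNT(c.id) FROM departments p LEFT JOIN staff c ON c.dept_id = p.id GROUP BY p.name

Result:
name        | COUNT(c.id)
------------+------------
Engineering | 0          
Legal       | 3          
Sales       | 2          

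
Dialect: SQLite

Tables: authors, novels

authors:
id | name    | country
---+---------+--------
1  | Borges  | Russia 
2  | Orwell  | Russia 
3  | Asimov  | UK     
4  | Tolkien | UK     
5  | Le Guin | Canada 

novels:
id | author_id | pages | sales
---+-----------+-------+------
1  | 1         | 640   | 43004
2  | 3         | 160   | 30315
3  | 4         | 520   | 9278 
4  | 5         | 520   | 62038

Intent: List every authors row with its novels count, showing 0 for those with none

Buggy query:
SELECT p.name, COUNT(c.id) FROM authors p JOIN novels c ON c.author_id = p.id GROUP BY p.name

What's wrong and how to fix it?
Bug: An inner join excludes parents with zero children

Fix: Use LEFT JOIN so parents without children still appear (COUNT(c.id) gives 0)

Corrected query:
SELECT p.name, COUNT(c.id) FROM authors p LEFT JOIN novels c ON c.author_id = p.id GROUP BY p.name

Result:
name    | COUNT(c.id)
--------+------------
Asimov  | 1          
Borges  | 1          
Le Guin | 1          
Orwell  | 0          
Tolkien | 1          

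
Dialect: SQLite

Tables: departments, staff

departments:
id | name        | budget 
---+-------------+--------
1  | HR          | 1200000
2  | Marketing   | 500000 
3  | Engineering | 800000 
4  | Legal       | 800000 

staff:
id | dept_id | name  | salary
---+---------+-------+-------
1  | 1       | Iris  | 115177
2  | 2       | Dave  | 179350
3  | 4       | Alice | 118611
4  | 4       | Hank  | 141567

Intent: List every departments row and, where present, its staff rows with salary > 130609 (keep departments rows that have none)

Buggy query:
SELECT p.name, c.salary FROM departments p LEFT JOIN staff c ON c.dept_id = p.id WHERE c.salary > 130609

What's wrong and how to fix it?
Bug: Filtering c.salary in WHERE discards the NULL rows produced by LEFT JOIN, turning it into an inner join

Fix: Move the right-table condition into the ON clause so unmatched parents are kept

Corrected query:
SELECT p.name, c.salary FROM departments p LEFT JOIN staff c ON c.dept_id = p.id AND c.salary > 130609

Result:
name        | salary
------------+-------
HR          | NULL  
Marketing   | 179350
Engineering | NULL  
Legal       | 141567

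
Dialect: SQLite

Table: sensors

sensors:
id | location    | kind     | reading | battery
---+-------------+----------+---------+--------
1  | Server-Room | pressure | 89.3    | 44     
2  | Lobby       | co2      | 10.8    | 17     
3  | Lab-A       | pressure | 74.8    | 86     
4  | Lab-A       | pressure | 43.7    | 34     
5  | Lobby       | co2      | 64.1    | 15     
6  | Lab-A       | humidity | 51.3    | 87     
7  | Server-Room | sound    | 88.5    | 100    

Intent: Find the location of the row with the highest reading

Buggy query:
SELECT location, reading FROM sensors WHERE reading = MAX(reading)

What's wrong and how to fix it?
Bug: WHERE is evaluated per row; an aggregate over the whole table isn't defined there

Fix: Use a subquery: WHERE reading = (SELECT MAX(reading) FROM sensors)

Corrected query:
SELECT location, reading FROM sensors WHERE reading = (SELECT MAX(reading) FROM sensors)

Result:
location    | reading
------------+--------
Server-Room | 89.3   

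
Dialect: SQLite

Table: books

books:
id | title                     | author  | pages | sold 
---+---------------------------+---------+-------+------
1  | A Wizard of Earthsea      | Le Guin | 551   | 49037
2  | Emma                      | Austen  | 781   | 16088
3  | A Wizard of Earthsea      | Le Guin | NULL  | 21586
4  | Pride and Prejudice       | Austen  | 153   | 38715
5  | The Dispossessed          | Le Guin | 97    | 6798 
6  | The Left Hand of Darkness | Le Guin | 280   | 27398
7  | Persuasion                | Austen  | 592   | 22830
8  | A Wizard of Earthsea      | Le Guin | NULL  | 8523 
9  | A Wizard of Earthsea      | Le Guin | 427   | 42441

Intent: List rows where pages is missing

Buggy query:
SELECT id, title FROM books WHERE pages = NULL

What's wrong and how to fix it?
Bug: Comparing to NULL with '=' never matches; NULL = NULL is unknown, not true

Fix: Replace '= NULL' with 'IS NULL'

Corrected query:
SELECT id, title FROM books WHERE pages IS NULL

Result:
id | title               
---+---------------------
3  | A Wizard of Earthsea
8  | A Wizard of Earthsea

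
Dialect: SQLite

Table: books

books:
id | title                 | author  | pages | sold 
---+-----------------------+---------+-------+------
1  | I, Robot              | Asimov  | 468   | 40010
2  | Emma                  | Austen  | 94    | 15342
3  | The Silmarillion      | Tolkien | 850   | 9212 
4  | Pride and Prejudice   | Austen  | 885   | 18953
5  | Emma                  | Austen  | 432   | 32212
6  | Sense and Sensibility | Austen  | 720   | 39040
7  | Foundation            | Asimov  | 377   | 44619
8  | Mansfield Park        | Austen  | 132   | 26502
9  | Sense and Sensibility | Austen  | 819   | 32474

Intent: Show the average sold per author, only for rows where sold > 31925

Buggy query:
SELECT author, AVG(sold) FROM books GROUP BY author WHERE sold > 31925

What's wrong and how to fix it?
Bug: Row-level WHERE must come before GROUP BY in the clause order

Fix: Move the WHERE clause before GROUP BY

Corrected query:
SELECT author, AVG(sold) FROM books WHERE sold > 31925 GROUP BY author

Result:
author | AVG(sold)   
-------+-------------
Asimov | 42314.5     
Austen | 34575.333333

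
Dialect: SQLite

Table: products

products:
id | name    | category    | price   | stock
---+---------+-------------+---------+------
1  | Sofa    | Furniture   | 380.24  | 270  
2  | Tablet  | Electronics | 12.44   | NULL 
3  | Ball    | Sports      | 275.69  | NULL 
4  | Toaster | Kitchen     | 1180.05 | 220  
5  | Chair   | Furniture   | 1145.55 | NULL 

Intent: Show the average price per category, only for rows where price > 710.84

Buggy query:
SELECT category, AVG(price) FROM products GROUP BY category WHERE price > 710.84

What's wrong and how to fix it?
Bug: WHERE cannot follow GROUP BY

Fix: Place WHERE between FROM and GROUP BY

Corrected query:
SELECT category, AVG(price) FROM products WHERE price > 710.84 GROUP BY category

Result:
category  | AVG(price)
----------+-----------
Furniture | 1145.55   
Kitchen   | 1180.05   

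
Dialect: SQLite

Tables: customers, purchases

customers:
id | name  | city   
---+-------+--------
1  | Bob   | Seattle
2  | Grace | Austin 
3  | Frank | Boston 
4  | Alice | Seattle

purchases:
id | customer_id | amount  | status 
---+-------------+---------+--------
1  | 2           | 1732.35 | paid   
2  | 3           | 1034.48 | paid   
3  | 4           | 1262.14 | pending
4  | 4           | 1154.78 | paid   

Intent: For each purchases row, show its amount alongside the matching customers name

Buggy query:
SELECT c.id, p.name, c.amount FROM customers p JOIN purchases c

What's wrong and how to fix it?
Bug: Missing join condition: each purchases row is matched to all customers rows instead of just its own

Fix: Specify the join condition linking the foreign key to the parent id

Corrected query:
SELECT c.id, p.name, c.amount FROM customers p JOIN purchases c ON c.customer_id = p.id

Result:
id | name  | amount 
---+-------+--------
1  | Grace | 1732.35
2  | Frank | 1034.48
3  | Alice | 1262.14
4  | Alice | 1154.78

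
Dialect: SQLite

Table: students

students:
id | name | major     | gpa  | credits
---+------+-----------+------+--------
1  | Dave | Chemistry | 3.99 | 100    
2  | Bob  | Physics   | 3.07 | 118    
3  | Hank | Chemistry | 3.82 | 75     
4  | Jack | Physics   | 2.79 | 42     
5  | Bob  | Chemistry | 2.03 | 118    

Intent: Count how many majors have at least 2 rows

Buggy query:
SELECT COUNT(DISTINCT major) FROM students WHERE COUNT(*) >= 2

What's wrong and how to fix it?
Bug: WHERE filters individual rows, not groups, so a group-level COUNT is invalid there

Fix: Use a subquery that GROUPs and filters with HAVING, then count its rows

Corrected query:
SELECT COUNT(*) FROM (SELECT major FROM students GROUP BY major HAVING COUNT(*) >= 2)

Result:
COUNT(*)
--------
2       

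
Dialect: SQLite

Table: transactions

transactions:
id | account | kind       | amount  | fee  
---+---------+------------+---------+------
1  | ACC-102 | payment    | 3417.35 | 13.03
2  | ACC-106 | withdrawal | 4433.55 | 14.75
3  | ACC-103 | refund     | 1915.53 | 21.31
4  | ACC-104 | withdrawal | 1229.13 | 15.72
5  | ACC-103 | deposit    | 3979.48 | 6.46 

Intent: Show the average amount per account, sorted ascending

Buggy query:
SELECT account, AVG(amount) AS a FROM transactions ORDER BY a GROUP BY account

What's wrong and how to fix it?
Bug: GROUP BY must precede ORDER BY

Fix: Move ORDER BY to the end, after GROUP BY

Corrected query:
SELECT account, AVG(amount) AS a FROM transactions GROUP BY account ORDER BY a

Result:
account | a       
--------+---------
ACC-104 | 1229.13 
ACC-103 | 2947.505
ACC-102 | 3417.35 
ACC-106 | 4433.55 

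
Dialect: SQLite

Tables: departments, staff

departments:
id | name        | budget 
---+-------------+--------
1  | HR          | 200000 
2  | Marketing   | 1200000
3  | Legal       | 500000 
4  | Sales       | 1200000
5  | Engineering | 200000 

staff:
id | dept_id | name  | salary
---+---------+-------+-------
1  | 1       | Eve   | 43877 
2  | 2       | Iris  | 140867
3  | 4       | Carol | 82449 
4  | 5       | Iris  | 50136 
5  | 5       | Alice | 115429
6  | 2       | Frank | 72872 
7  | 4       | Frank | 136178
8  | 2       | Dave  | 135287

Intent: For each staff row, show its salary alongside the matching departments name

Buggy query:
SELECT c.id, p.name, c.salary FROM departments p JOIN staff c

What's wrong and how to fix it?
Bug: Missing join condition: each staff row is matched to all departments rows instead of just its own

Fix: Specify the join condition linking the foreign key to the parent id

Corrected query:
SELECT c.id, p.name, c.salary FROM departments p JOIN staff c ON c.dept_id = p.id

Result:
id | name        | salary
---+-------------+-------
1  | HR          | 43877 
2  | Marketing   | 140867
3  | Sales       | 82449 
4  | Engineering | 50136 
5  | Engineering | 115429
6  | Marketing   | 72872 
7  | Sales       | 136178
8  | Marketing   | 135287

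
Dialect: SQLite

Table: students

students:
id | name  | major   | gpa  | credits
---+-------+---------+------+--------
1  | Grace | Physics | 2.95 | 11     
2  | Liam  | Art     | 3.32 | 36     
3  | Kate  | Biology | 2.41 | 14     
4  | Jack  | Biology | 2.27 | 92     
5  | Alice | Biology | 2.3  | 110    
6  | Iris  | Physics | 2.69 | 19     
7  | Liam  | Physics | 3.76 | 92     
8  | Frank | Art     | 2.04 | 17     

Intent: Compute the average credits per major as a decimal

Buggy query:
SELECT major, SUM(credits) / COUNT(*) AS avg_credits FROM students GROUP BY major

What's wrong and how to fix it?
Bug: SUM(credits) and COUNT(*) are both integers; the division truncates the fractional part

Fix: Multiply by 1.0 (or CAST to REAL) to force floating-point division

Corrected query:
SELECT major, SUM(credits) * 1.0 / COUNT(*) AS avg_credits FROM students GROUP BY major

Result:
major   | avg_credits
--------+------------
Art     | 26.5       
Biology | 72         
Physics | 40.666667  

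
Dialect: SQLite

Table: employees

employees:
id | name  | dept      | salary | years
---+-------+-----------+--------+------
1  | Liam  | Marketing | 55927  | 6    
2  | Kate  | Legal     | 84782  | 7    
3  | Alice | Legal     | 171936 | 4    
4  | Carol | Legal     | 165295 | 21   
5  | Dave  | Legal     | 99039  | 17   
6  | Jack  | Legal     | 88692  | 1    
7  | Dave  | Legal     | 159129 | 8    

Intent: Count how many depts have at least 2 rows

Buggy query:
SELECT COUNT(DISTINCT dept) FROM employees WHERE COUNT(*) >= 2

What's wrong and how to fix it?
Bug: COUNT(*) cannot appear in WHERE; the per-group count doesn't exist yet

Fix: Use a subquery that GROUPs and filters with HAVING, then count its rows

Corrected query:
SELECT COUNT(*) FROM (SELECT dept FROM employees GROUP BY dept HAVING COUNT(*) >= 2)

Result:
COUNT(*)
--------
1       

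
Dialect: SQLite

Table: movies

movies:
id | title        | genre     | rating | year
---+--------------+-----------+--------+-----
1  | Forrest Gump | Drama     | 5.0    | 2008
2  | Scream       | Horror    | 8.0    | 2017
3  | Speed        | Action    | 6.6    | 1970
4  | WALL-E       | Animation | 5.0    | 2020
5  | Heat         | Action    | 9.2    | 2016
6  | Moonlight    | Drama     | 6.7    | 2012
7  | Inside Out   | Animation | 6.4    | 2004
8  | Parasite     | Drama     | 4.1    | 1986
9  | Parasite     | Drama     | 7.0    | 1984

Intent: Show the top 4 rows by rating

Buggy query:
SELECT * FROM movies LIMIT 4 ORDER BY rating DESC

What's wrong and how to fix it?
Bug: ORDER BY cannot follow LIMIT; LIMIT is the final clause

Fix: Swap the clauses: ORDER BY first, then LIMIT

Corrected query:
SELECT * FROM movies ORDER BY rating DESC LIMIT 4

Result:
id | title     | genre  | rating | year
---+-----------+--------+--------+-----
5  | Heat      | Action | 9.2    | 2016
2  | Scream    | Horror | 8      | 2017
9  | Parasite  | Drama  | 7      | 1984
6  | Moonlight | Drama  | 6.7    | 2012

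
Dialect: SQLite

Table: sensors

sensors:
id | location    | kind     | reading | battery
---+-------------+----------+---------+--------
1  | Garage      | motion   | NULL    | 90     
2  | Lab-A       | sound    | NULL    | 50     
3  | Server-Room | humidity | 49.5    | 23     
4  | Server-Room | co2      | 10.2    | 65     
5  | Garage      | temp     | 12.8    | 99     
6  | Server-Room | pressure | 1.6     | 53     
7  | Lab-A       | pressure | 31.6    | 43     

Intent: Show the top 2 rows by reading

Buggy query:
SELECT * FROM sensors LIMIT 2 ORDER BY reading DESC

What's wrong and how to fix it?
Bug: ORDER BY cannot follow LIMIT; LIMIT is the final clause

Fix: Swap the clauses: ORDER BY first, then LIMIT

Corrected query:
SELECT * FROM sensors ORDER BY reading DESC LIMIT 2

Result:
id | location    | kind     | reading | battery
---+-------------+----------+---------+--------
3  | Server-Room | humidity | 49.5    | 23     
7  | Lab-A       | pressure | 31.6    | 43     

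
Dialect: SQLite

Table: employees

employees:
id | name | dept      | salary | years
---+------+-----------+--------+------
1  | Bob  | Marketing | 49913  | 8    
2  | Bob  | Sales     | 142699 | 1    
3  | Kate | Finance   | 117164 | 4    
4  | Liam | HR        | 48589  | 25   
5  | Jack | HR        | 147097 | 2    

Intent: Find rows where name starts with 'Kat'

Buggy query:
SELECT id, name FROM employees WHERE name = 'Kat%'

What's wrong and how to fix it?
Bug: Wildcards only work with LIKE; '=' treats '%' as a literal character

Fix: Replace '=' with LIKE so 'Kat%' is treated as a pattern

Corrected query:
SELECT id, name FROM employees WHERE name LIKE 'Kat%'

Result:
id | name
---+-----
3  | Kate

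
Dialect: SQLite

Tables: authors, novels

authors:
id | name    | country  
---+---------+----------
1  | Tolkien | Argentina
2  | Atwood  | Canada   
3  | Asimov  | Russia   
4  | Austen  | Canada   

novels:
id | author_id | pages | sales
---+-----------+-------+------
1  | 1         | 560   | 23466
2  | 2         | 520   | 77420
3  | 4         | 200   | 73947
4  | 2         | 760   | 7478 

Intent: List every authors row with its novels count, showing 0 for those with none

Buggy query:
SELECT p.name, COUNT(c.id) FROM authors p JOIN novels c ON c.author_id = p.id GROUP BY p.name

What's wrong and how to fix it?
Bug: An inner join excludes parents with zero children

Fix: Switch to LEFT JOIN to retain unmatched parent rows

Corrected query:
SELECT p.name, COUNT(c.id) FROM authors p LEFT JOIN novels c ON c.author_id = p.id GROUP BY p.name

Result:
name    | COUNT(c.id)
--------+------------
Asimov  | 0          
Atwood  | 2          
Austen  | 1          
Tolkien | 1          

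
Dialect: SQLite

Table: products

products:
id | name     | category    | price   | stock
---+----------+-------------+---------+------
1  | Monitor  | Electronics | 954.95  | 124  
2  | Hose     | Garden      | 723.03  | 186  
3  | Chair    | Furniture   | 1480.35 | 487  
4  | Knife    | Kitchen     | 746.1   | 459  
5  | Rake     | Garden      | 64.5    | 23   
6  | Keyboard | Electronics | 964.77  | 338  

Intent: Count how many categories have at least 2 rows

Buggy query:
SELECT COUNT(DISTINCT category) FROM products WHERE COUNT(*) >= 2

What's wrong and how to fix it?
Bug: WHERE filters individual rows, not groups, so a group-level COUNT is invalid there

Fix: Group first with HAVING COUNT(*) >= 2, then COUNT the resulting groups

Corrected query:
SELECT COUNT(*) FROM (SELECT category FROM products GROUP BY category HAVING COUNT(*) >= 2)

Result:
COUNT(*)
--------
2       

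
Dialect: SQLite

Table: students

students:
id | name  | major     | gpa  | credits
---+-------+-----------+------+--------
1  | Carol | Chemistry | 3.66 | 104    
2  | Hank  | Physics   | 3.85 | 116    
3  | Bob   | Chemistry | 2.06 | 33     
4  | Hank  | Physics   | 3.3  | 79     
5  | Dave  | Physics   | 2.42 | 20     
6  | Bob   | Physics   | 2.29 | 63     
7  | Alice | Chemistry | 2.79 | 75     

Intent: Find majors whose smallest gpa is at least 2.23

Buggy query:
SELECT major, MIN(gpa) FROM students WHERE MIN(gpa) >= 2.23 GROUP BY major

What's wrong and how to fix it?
Bug: Aggregates like MIN are computed per group after WHERE runs

Fix: Replace WHERE with HAVING after the GROUP BY

Corrected query:
SELECT major, MIN(gpa) FROM students GROUP BY major HAVING MIN(gpa) >= 2.23

Result:
major   | MIN(gpa)
--------+---------
Physics | 2.29    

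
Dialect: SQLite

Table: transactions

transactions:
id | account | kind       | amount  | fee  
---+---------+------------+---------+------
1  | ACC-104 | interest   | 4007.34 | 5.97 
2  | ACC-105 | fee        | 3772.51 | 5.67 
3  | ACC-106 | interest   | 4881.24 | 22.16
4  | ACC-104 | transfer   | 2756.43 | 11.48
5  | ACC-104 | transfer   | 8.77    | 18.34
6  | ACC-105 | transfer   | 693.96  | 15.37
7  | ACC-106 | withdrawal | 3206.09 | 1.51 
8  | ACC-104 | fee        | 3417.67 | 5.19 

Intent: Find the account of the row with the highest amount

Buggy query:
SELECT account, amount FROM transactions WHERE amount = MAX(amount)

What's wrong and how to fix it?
Bug: WHERE is evaluated per row; an aggregate over the whole table isn't defined there

Fix: Wrap MAX in a scalar subquery so WHERE compares against a single value

Corrected query:
SELECT account, amount FROM transactions WHERE amount = (SELECT MAX(amount) FROM transactions)

Result:
account | amount 
--------+--------
ACC-106 | 4881.24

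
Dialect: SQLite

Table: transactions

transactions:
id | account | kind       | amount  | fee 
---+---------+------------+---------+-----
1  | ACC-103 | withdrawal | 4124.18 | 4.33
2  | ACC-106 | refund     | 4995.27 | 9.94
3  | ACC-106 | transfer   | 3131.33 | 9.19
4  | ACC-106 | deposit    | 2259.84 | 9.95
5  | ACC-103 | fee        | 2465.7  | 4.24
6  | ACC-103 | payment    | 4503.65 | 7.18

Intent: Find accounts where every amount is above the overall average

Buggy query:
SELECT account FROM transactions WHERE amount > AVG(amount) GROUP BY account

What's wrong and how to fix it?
Bug: WHERE evaluates per row before aggregation, so AVG() is unavailable

Fix: Use a subquery for AVG and a HAVING MIN(...) filter so the condition holds for every row in the group

Corrected query:
SELECT account FROM transactions GROUP BY account HAVING MIN(amount) > (SELECT AVG(amount) FROM transactions)

Result:
(no rows)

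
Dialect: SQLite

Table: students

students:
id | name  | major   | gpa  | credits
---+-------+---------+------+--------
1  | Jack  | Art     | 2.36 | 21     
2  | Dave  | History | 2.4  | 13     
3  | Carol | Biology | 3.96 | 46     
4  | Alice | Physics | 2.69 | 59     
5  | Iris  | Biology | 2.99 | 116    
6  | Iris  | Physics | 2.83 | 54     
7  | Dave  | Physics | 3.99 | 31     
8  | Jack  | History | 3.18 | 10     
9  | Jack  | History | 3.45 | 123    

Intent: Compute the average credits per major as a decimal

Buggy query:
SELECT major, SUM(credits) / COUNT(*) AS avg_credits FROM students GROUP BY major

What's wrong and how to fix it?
Bug: Both operands are integers, so '/' performs integer division and truncates

Fix: Multiply by 1.0 (or CAST to REAL) to force floating-point division

Corrected query:
SELECT major, SUM(credits) * 1.0 / COUNT(*) AS avg_credits FROM students GROUP BY major

Result:
major   | avg_credits
--------+------------
Art     | 21         
Biology | 81         
History | 48.666667  
Physics | 48         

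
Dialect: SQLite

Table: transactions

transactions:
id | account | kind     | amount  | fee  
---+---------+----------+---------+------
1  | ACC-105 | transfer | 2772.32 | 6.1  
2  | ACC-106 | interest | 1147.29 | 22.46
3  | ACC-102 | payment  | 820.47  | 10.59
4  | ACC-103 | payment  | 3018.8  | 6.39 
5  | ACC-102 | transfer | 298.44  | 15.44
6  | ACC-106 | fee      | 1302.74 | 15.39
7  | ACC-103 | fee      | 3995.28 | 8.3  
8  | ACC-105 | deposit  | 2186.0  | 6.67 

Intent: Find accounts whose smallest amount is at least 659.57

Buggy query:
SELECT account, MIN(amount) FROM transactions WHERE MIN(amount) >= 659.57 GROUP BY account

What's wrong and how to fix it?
Bug: Aggregates like MIN are computed per group after WHERE runs

Fix: Use HAVING for the per-group MIN condition

Corrected query:
SELECT account, MIN(amount) FROM transactions GROUP BY account HAVING MIN(amount) >= 659.57

Result:
account | MIN(amount)
--------+------------
ACC-103 | 3018.8     
ACC-105 | 2186       
ACC-106 | 1147.29    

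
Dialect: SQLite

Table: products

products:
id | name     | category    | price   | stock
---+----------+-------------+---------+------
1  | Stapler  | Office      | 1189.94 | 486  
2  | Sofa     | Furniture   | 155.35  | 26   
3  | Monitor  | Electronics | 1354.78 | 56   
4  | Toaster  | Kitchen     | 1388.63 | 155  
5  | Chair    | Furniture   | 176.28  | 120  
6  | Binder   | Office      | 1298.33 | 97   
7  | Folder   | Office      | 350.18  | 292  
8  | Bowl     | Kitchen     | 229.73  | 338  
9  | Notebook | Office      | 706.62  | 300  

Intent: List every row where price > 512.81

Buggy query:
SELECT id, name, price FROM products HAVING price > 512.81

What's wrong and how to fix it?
Bug: This is a non-aggregate query (no GROUP BY, no aggregates), so in SQLite the HAVING clause is invalid here; a row-level condition belongs in WHERE

Fix: Use WHERE for row-level filtering

Corrected query:
SELECT id, name, price FROM products WHERE price > 512.81

Result:
id | name     | price  
---+----------+--------
1  | Stapler  | 1189.94
3  | Monitor  | 1354.78
4  | Toaster  | 1388.63
6  | Binder   | 1298.33
9  | Notebook | 706.62 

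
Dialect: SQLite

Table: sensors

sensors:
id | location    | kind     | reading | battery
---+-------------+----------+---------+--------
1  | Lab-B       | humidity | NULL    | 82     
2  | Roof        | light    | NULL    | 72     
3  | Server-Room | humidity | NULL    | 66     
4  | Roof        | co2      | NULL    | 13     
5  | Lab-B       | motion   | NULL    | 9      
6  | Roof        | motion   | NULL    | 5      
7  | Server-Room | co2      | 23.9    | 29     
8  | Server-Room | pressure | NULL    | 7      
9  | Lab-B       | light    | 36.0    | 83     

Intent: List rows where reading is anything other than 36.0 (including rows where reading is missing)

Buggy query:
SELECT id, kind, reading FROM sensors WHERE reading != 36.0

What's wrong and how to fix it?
Bug: Inequality against NULL is unknown, not true; rows with NULL are dropped

Fix: Handle NULL separately with IS NULL alongside the inequality

Corrected query:
SELECT id, kind, reading FROM sensors WHERE reading != 36.0 OR reading IS NULL

Result:
id | kind     | reading
---+----------+--------
1  | humidity | NULL   
2  | light    | NULL   
3  | humidity | NULL   
4  | co2      | NULL   
5  | motion   | NULL   
6  | motion   | NULL   
7  | co2      | 23.9   
8  | pressure | NULL   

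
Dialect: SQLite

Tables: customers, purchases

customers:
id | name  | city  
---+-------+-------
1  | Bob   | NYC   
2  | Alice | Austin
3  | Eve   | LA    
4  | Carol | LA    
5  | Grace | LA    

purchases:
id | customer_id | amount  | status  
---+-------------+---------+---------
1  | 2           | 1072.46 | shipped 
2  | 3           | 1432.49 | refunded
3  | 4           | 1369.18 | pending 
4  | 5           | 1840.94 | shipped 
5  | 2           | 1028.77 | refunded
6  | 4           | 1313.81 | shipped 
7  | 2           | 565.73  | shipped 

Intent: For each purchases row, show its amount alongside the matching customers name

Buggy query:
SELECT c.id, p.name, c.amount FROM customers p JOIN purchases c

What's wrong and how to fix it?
Bug: Missing join condition: each purchases row is matched to all customers rows instead of just its own

Fix: Specify the join condition linking the foreign key to the parent id

Corrected query:
SELECT c.id, p.name, c.amount FROM customers p JOIN purchases c ON c.customer_id = p.id

Result:
id | name  | amount 
---+-------+--------
1  | Alice | 1072.46
2  | Eve   | 1432.49
3  | Carol | 1369.18
4  | Grace | 1840.94
5  | Alice | 1028.77
6  | Carol | 1313.81
7  | Alice | 565.73 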